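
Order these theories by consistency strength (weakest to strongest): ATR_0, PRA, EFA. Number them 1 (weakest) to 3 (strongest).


Ordering by consistency strength:
1. EFA
2. PRA
3. ATR_0


ATR_0=3, PRA=2, EFA=1


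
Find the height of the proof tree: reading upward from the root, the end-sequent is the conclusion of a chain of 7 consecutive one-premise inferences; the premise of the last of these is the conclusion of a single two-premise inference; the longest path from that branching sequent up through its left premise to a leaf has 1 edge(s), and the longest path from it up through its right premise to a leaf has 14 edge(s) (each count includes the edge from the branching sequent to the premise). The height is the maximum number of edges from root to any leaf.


Longest path through the left premise: 1 edges (measured from the branching sequent)
Longest path through the right premise: 14 edges
Height of the subtree rooted at the branching sequent: max(1, 14) = 14
The branching sequent sits 7 edges above the root (the chain of one-premise inferences), so height = 14 + 7 = 21

21


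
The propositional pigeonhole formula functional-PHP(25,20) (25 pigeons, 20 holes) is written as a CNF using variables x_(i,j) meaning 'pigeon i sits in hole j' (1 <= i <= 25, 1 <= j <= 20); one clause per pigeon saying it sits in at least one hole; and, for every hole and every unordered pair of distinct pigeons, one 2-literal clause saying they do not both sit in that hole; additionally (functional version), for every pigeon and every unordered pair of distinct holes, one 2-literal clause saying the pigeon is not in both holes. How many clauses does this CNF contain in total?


functional-PHP(25,20): 25 pigeons, 20 holes, 25*20 = 500 variables.
- pigeon clauses: one per pigeon -> 25 clauses
- hole clauses: 20 holes * C(25,2) = 20 * 300 -> 6000 clauses
- functional clauses: 25 pigeons * C(20,2) = 25 * 190 -> 4750 clauses
Total clauses = 25 + 6000 + 4750 = 10775

10775


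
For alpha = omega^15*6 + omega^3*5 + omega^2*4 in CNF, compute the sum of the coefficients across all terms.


CNF: omega^15*6 + omega^3*5 + omega^2*4
Coefficients: 6 + 5 + 4 = 15

15


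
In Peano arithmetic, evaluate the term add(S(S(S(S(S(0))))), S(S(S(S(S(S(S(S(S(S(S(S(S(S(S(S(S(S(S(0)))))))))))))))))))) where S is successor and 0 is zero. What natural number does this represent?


add(S^5(0), S^19(0)):
S^5(0) = 5
S^19(0) = 19
5 + 19 = 24

24


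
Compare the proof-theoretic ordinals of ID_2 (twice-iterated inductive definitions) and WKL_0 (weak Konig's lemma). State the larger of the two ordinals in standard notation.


Proof-theoretic ordinal of ID_2 (twice-iterated inductive definitions): psi_0(epsilon_{Omega_2+1})
Proof-theoretic ordinal of WKL_0 (weak Konig's lemma): omega^omega
Comparing: omega^omega < psi_0(epsilon_{Omega_2+1}).
The larger ordinal is psi_0(epsilon_{Omega_2+1}) (from ID_2 (twice-iterated inductive definitions)).

psi_0(epsilon_{Omega_2+1})


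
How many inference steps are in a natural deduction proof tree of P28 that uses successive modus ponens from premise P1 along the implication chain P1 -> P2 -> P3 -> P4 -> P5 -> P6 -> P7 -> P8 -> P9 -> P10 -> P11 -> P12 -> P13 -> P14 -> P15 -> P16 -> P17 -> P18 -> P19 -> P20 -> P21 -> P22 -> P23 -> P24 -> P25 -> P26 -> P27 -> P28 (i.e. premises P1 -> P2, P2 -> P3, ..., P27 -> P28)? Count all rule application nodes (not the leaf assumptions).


We have a chain: P1 -> P2 -> P3 -> P4 -> P5 -> P6 -> P7 -> P8 -> P9 -> P10 -> P11 -> P12 -> P13 -> P14 -> P15 -> P16 -> P17 -> P18 -> P19 -> P20 -> P21 -> P22 -> P23 -> P24 -> P25 -> P26 -> P27 -> P28.
Each modus ponens application produces the next variable.
The chain has 28 propositions, so 28-1 = 27 modus ponens steps.
Total inference nodes = 27

27


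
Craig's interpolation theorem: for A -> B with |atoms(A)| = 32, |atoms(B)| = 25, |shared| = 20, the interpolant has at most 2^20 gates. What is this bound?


Shared atoms = 20
Craig interpolant size bound = 2^20
= 1048576

1048576


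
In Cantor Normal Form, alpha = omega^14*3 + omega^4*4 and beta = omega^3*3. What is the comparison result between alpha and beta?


Compare term by term from highest exponent:
alpha = omega^14*3 + omega^4*4
beta = omega^3*3
Term 1: alpha has omega^14*3, beta has omega^3*3
Term 2: alpha has omega^4*4, beta has omega^0*0
Result: alpha > beta

alpha > beta


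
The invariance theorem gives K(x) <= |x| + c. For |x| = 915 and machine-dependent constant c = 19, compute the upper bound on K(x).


K(x) <= |x| + c = 915 + 19 = 934

934


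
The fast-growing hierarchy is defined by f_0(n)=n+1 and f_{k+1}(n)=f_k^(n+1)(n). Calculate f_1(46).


f_1(46) = f_0^47(46)
f_0 adds 1 each time, applied 47 times.
f_1(46) = 46 + 47 = 93

93


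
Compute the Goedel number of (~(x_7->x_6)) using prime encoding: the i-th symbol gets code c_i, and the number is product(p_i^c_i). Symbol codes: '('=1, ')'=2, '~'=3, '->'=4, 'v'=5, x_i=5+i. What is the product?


Formula: (~(x_7->x_6))
Symbol codes: [1, 3, 1, 12, 4, 11, 2, 2]
Primes: [2, 3, 5, 7, 11, 13, 17, 19]
p_1^1 = 2^1 = 2
p_2^3 = 3^3 = 27
p_3^1 = 5^1 = 5
p_4^12 = 7^12 = 13841287201
p_5^4 = 11^4 = 14641
p_6^11 = 13^11 = 1792160394037
p_7^2 = 17^2 = 289
p_8^2 = 19^2 = 361
Product = 10230406840978089454817159614693110

10230406840978089454817159614693110


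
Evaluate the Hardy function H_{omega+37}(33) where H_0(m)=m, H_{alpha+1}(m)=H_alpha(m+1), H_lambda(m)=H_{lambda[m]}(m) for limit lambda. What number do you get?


H_{omega+37}(33):
Unwind the 37 successor steps: H_{omega+37}(33) = H_omega(33+37) = H_omega(70).
H_omega(m) = H_m(m) = m + m = 2m.
Result = 2 * 70 = 140

140


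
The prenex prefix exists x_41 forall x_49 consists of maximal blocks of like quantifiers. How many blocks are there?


Alternations = 1.
Blocks = alternations + 1 = 2

2


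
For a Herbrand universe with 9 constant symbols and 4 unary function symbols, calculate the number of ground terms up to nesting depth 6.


Herbrand terms by depth:
Depth 0: 9 constants
Depth 1: 36 new terms (running total: 45)
Depth 2: 144 new terms (running total: 189)
Depth 3: 576 new terms (running total: 765)
Depth 4: 2304 new terms (running total: 3069)
Depth 5: 9216 new terms (running total: 12285)
Depth 6: 36864 new terms (running total: 49149)
Total distinct ground terms = 49149

49149


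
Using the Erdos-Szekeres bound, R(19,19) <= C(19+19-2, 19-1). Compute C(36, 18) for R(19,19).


R(19,19) <= C(19+19-2, 19-1) = C(36, 18)
C(36, 18) = 36! / (18! * 18!)
= 9075135300

9075135300


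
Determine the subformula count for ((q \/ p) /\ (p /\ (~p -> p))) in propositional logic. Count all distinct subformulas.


Formula: ((q \/ p) /\ (p /\ (~p -> p)))
Subformulas found:
  1. q
  2. p
  3. ~p
  4. (q \/ p)
  5. (~p -> p)
  6. (p /\ (~p -> p))
  7. ((q \/ p) /\ (p /\ (~p -> p)))
Total distinct subformulas = 7

7


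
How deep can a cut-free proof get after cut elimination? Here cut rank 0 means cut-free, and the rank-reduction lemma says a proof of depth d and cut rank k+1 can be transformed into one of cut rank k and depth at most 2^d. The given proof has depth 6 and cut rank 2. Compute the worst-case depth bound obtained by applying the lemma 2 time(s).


Each rank reduction sends depth d to at most 2^d; cut rank r needs r reductions.
2_0(6) = 6
2_1(6) = 2^6 = 64
2_2(6) = 2^64 = 18446744073709551616
Cut-free depth bound = 18446744073709551616

18446744073709551616


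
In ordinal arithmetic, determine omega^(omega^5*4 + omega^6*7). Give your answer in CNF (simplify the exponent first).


omega^(omega^5*4 + omega^6*7):
In ordinal addition a term is absorbed by a following term of strictly larger exponent: 5 < 6, so omega^5*4 + omega^6*7 = omega^6*7.
omega raised to a CNF ordinal is a single CNF term: Result = omega^(omega^6*7)

omega^(omega^6*7)


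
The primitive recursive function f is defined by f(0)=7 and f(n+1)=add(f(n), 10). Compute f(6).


f(0) = 7
f(1) = add(f(0), 10) = add(7, 10) = 17
f(2) = add(f(1), 10) = add(17, 10) = 27
f(3) = add(f(2), 10) = add(27, 10) = 37
f(4) = add(f(3), 10) = add(37, 10) = 47
f(5) = add(f(4), 10) = add(47, 10) = 57
f(6) = add(f(5), 10) = add(57, 10) = 67


67


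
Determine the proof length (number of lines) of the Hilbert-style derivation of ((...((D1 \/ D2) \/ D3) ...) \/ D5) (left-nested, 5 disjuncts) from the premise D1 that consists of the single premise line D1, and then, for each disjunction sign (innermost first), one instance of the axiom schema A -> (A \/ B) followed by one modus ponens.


Building the left-nested 5-ary disjunction from D1:
- 1 premise line (D1)
- 5 disjuncts means 4 disjunction signs; each needs 1 axiom instance + 1 MP = 2 lines: 2 * 4 = 8
Total = 1 + 8 = 9 lines.

9


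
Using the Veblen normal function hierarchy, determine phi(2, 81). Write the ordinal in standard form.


phi(2, 81):
phi(2, beta) = zeta_beta (the beta-th zeta number, fixed point of epsilon).
phi(2, 81) = zeta_81

zeta_81


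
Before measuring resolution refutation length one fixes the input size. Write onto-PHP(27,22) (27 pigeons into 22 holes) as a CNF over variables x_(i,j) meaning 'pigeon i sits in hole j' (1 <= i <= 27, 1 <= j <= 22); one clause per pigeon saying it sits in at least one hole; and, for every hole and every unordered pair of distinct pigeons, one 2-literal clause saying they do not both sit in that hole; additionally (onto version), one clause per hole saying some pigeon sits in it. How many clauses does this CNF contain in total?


onto-PHP(27,22): 27 pigeons, 22 holes, 27*22 = 594 variables.
- pigeon clauses: one per pigeon -> 27 clauses
- hole clauses: 22 holes * C(27,2) = 22 * 351 -> 7722 clauses
- onto clauses: one per hole -> 22 clauses
Total clauses = 27 + 7722 + 22 = 7771

7771


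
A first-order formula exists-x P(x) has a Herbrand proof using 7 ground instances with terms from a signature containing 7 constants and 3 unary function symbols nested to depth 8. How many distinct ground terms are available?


Herbrand terms by depth:
Depth 0: 7 constants
Depth 1: 21 new terms (running total: 28)
Depth 2: 63 new terms (running total: 91)
Depth 3: 189 new terms (running total: 280)
Depth 4: 567 new terms (running total: 847)
Depth 5: 1701 new terms (running total: 2548)
Depth 6: 5103 new terms (running total: 7651)
Depth 7: 15309 new terms (running total: 22960)
Depth 8: 45927 new terms (running total: 68887)
Total distinct ground terms = 68887

68887


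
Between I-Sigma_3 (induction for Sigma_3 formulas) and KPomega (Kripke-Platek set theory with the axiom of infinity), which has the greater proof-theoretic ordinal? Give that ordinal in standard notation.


Proof-theoretic ordinal of I-Sigma_3 (induction for Sigma_3 formulas): omega^(omega^(omega^omega))
Proof-theoretic ordinal of KPomega (Kripke-Platek set theory with the axiom of infinity): psi_0(epsilon_{Omega+1})
Comparing: omega^(omega^(omega^omega)) < psi_0(epsilon_{Omega+1}).
The larger ordinal is psi_0(epsilon_{Omega+1}) (from KPomega (Kripke-Platek set theory with the axiom of infinity)).

psi_0(epsilon_{Omega+1})


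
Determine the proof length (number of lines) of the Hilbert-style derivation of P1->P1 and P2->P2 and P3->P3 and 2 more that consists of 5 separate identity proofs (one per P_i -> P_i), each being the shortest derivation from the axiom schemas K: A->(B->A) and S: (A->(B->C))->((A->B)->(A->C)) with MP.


The shortest proof of A->A from K and S in the Hilbert calculus has exactly 5 lines:
(1) K instance A->((A->A)->A), (2) S instance, (3) MP on 1,2, (4) K instance A->(A->A), (5) MP on 3,4.
For 5 independent identities: 5 * 5 = 25 lines total.

25


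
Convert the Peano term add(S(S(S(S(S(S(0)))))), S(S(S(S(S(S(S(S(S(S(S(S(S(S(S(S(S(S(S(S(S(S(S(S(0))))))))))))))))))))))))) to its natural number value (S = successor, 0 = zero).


add(S^6(0), S^24(0)):
S^6(0) = 6
S^24(0) = 24
6 + 24 = 30

30


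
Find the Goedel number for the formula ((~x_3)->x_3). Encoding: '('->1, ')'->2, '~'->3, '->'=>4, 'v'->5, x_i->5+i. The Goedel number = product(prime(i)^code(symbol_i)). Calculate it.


Formula: ((~x_3)->x_3)
Symbol codes: [1, 1, 3, 8, 2, 4, 8, 2]
Primes: [2, 3, 5, 7, 11, 13, 17, 19]
p_1^1 = 2^1 = 2
p_2^1 = 3^1 = 3
p_3^3 = 5^3 = 125
p_4^8 = 7^8 = 5764801
p_5^2 = 11^2 = 121
p_6^4 = 13^4 = 28561
p_7^8 = 17^8 = 6975757441
p_8^2 = 19^2 = 361
Product = 37627289599451352963072660750

37627289599451352963072660750


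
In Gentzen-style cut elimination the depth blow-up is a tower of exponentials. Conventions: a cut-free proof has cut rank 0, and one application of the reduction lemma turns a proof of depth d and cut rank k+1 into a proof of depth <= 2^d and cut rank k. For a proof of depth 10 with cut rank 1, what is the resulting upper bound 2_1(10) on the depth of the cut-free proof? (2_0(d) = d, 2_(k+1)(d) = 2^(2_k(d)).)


Each rank reduction sends depth d to at most 2^d; cut rank r needs r reductions.
2_0(10) = 10
2_1(10) = 2^10 = 1024
Cut-free depth bound = 1024

1024


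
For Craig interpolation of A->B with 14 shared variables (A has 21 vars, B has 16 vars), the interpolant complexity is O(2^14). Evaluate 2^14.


Shared atoms = 14
Craig interpolant size bound = 2^14
= 16384

16384


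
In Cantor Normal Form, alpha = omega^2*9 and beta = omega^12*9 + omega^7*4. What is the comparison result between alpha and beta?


Compare term by term from highest exponent:
alpha = omega^2*9
beta = omega^12*9 + omega^7*4
Term 1: alpha has omega^2*9, beta has omega^12*9
Term 2: alpha has omega^0*0, beta has omega^7*4
Result: alpha < beta

alpha < beta


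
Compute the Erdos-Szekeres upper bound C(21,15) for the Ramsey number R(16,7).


R(16,7) <= C(16+7-2, 16-1) = C(21, 15)
C(21, 15) = 21! / (15! * 6!)
= 54264

54264


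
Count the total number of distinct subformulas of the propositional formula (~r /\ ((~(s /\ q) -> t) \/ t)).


Formula: (~r /\ ((~(s /\ q) -> t) \/ t))
Subformulas found:
  1. q
  2. s
  3. r
  4. t
  5. ~r
  6. (s /\ q)
  7. ~(s /\ q)
  8. (~(s /\ q) -> t)
  9. ((~(s /\ q) -> t) \/ t)
  10. (~r /\ ((~(s /\ q) -> t) \/ t))
Total distinct subformulas = 10

10


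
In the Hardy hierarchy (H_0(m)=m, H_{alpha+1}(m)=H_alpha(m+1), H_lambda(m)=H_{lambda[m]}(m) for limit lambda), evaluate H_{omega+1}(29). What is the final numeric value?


H_{omega+1}(29):
Unwind the 1 successor steps: H_{omega+1}(29) = H_omega(29+1) = H_omega(30).
H_omega(m) = H_m(m) = m + m = 2m.
Result = 2 * 30 = 60

60


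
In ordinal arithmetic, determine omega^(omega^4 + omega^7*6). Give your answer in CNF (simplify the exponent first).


omega^(omega^4 + omega^7*6):
In ordinal addition a term is absorbed by a following term of strictly larger exponent: 4 < 7, so omega^4 + omega^7*6 = omega^7*6.
omega raised to a CNF ordinal is a single CNF term: Result = omega^(omega^7*6)

omega^(omega^7*6)


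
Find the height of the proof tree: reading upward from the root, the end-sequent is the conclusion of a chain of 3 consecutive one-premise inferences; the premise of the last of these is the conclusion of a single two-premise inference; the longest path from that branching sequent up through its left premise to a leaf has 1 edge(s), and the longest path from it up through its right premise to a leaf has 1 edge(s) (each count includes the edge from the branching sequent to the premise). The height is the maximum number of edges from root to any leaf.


Longest path through the left premise: 1 edges (measured from the branching sequent)
Longest path through the right premise: 1 edges
Height of the subtree rooted at the branching sequent: max(1, 1) = 1
The branching sequent sits 3 edges above the root (the chain of one-premise inferences), so height = 1 + 3 = 4

4


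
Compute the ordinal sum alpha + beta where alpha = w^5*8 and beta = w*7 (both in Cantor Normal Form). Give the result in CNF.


Ordinal addition w^5*8 + w*7:
Leading exponent of alpha (5) > leading exponent of beta (1).
Since alpha's term has higher exponent than beta's leading term,
the sum is simply alpha followed by beta.
Result = w^5*8 + w*7

w^5*8 + w*7


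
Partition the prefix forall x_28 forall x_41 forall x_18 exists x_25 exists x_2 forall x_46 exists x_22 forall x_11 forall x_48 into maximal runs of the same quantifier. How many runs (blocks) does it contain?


Alternations = 4.
Blocks = alternations + 1 = 5

5


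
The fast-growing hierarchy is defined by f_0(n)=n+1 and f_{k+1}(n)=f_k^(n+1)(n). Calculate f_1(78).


f_1(78) = f_0^79(78)
f_0 adds 1 each time, applied 79 times.
f_1(78) = 78 + 79 = 157

157


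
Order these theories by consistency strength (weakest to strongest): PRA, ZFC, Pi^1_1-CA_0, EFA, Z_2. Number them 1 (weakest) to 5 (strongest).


Ordering by consistency strength:
1. EFA
2. PRA
3. Pi^1_1-CA_0
4. Z_2
5. ZFC


PRA=2, ZFC=5, Pi^1_1-CA_0=3, EFA=1, Z_2=4


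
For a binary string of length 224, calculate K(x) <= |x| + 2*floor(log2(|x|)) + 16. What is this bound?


floor(log2(224)) = 7
2 * 7 = 14
K(x) <= 224 + 14 + 16 = 254

254


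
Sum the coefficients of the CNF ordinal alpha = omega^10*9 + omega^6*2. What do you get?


CNF: omega^10*9 + omega^6*2
Coefficients: 9 + 2 = 11

11


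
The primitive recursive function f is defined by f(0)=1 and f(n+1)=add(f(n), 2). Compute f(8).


f(0) = 1
f(1) = add(f(0), 2) = add(1, 2) = 3
f(2) = add(f(1), 2) = add(3, 2) = 5
f(3) = add(f(2), 2) = add(5, 2) = 7
f(4) = add(f(3), 2) = add(7, 2) = 9
f(5) = add(f(4), 2) = add(9, 2) = 11
f(6) = add(f(5), 2) = add(11, 2) = 13
f(7) = add(f(6), 2) = add(13, 2) = 15
f(8) = add(f(7), 2) = add(15, 2) = 17


17


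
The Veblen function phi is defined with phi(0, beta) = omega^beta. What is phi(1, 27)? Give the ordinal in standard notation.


phi(1, 27):
phi(1, beta) = epsilon_beta (the beta-th epsilon number).
phi(1, 27) = epsilon_27

epsilon_27


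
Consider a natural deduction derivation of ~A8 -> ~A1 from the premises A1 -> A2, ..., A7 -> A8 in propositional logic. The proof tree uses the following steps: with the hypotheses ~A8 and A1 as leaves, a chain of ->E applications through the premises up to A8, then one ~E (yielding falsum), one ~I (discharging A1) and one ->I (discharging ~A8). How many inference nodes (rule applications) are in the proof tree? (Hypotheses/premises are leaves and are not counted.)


From hypothesis A1, 7 ->E steps along the 7 premises yield A8.
~E with hypothesis ~A8 gives falsum (1 node); ~I discharging A1 gives ~A1 (1 node); ->I discharging ~A8 gives the goal (1 node).
Total = 7 + 3 = 10 inference nodes.

10


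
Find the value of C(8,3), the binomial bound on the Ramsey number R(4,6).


R(4,6) <= C(4+6-2, 4-1) = C(8, 3)
C(8, 3) = 8! / (3! * 5!)
= 56

56


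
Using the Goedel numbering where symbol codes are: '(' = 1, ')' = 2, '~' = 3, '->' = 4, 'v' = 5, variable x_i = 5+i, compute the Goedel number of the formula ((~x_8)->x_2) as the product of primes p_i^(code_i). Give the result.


Formula: ((~x_8)->x_2)
Symbol codes: [1, 1, 3, 13, 2, 4, 7, 2]
Primes: [2, 3, 5, 7, 11, 13, 17, 19]
p_1^1 = 2^1 = 2
p_2^1 = 3^1 = 3
p_3^3 = 5^3 = 125
p_4^13 = 7^13 = 96889010407
p_5^2 = 11^2 = 121
p_6^4 = 13^4 = 28561
p_7^7 = 17^7 = 410338673
p_8^2 = 19^2 = 361
Product = 37200109193998758191197777013250

37200109193998758191197777013250


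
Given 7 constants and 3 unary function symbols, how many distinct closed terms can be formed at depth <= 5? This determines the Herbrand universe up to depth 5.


Herbrand terms by depth:
Depth 0: 7 constants
Depth 1: 21 new terms (running total: 28)
Depth 2: 63 new terms (running total: 91)
Depth 3: 189 new terms (running total: 280)
Depth 4: 567 new terms (running total: 847)
Depth 5: 1701 new terms (running total: 2548)
Total distinct ground terms = 2548

2548


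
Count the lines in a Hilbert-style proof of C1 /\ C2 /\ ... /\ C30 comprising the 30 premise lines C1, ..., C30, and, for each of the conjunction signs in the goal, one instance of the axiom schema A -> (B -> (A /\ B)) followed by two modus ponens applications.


Conjoining 30 premises:
- 30 premise lines
- the goal has 29 conjunction signs; each costs 1 axiom instance + 2 MP = 3 lines: 3 * 29 = 87
Total = 30 + 87 = 117 lines.

117


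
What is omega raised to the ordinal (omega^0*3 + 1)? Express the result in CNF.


omega^(omega^0*3 + 1):
omega^0 = 1, so the exponent is 3 + 1 = 4 (finite ordinal addition).
Result = omega^4, already a single CNF term.

omega^4


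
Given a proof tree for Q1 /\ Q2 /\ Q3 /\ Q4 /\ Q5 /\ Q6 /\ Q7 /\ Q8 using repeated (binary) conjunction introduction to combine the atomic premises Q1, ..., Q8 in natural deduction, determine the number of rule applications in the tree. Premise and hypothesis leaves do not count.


The target conjunction has 8 conjuncts, i.e. 7 binary /\ connectives.
Each conjunction-intro joins two pieces, so 8 atoms require 8-1 = 7 applications.
Total inference nodes = 7

7


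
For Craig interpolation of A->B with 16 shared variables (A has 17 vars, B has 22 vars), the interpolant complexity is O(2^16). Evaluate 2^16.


Shared atoms = 16
Craig interpolant size bound = 2^16
= 65536

65536


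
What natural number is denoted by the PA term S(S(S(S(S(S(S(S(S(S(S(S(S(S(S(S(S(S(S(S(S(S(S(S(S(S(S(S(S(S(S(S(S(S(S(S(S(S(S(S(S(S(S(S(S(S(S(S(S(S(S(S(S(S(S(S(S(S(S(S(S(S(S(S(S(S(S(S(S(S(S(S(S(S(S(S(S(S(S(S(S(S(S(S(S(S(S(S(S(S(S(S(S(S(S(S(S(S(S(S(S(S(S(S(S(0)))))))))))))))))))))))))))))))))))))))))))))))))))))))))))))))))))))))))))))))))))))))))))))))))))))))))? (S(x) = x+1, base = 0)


Counting successors applied to 0:
105 applications of S to 0 = 105

105


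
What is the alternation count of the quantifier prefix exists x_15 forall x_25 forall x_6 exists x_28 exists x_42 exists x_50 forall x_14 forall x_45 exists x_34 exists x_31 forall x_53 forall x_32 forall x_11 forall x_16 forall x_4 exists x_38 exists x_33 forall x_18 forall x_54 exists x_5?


Walk the prefix and count type changes:
  position 1: exists -> forall <-- alternation
  position 2: forall -> forall
  position 3: forall -> exists <-- alternation
  position 4: exists -> exists
  position 5: exists -> exists
  position 6: exists -> forall <-- alternation
  position 7: forall -> forall
  position 8: forall -> exists <-- alternation
  position 9: exists -> exists
  position 10: exists -> forall <-- alternation
  position 11: forall -> forall
  position 12: forall -> forall
  position 13: forall -> forall
  position 14: forall -> forall
  position 15: forall -> exists <-- alternation
  position 16: exists -> exists
  position 17: exists -> forall <-- alternation
  position 18: forall -> forall
  position 19: forall -> exists <-- alternation
Total alternations = 8

8


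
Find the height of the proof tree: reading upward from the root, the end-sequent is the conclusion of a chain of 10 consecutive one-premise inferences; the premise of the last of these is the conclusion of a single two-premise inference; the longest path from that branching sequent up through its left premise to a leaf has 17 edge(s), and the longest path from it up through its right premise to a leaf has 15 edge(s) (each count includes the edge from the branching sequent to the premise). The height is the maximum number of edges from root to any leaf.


Longest path through the left premise: 17 edges (measured from the branching sequent)
Longest path through the right premise: 15 edges
Height of the subtree rooted at the branching sequent: max(17, 15) = 17
The branching sequent sits 10 edges above the root (the chain of one-premise inferences), so height = 17 + 10 = 27

27


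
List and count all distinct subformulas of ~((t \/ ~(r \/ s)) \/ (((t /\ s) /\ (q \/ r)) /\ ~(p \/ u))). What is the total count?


Formula: ~((t \/ ~(r \/ s)) \/ (((t /\ s) /\ (q \/ r)) /\ ~(p \/ u)))
Subformulas found:
  1. r
  2. q
  3. u
  4. s
  5. t
  6. p
  7. (q \/ r)
  8. (r \/ s)
  9. (t /\ s)
  10. (p \/ u)
  11. ~(r \/ s)
  12. ~(p \/ u)
  13. (t \/ ~(r \/ s))
  14. ((t /\ s) /\ (q \/ r))
  15. (((t /\ s) /\ (q \/ r)) /\ ~(p \/ u))
  16. ((t \/ ~(r \/ s)) \/ (((t /\ s) /\ (q \/ r)) /\ ~(p \/ u)))
  17. ~((t \/ ~(r \/ s)) \/ (((t /\ s) /\ (q \/ r)) /\ ~(p \/ u)))
Total distinct subformulas = 17

17


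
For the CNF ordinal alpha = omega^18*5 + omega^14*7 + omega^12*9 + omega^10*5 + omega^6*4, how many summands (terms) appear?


CNF: omega^18*5 + omega^14*7 + omega^12*9 + omega^10*5 + omega^6*4
Count the summands separated by '+':
  term 1: omega^18*5
  term 2: omega^14*7
  term 3: omega^12*9
  term 4: omega^10*5
  term 5: omega^6*4
Total terms = 5

5


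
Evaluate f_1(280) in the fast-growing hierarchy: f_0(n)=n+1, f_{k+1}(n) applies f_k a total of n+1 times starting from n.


f_1(280) = f_0^281(280)
f_0 adds 1 each time, applied 281 times.
f_1(280) = 280 + 281 = 561

561


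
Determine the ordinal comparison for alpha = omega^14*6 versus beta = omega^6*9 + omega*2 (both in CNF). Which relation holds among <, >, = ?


Compare term by term from highest exponent:
alpha = omega^14*6
beta = omega^6*9 + omega*2
Term 1: alpha has omega^14*6, beta has omega^6*9
Term 2: alpha has omega^0*0, beta has omega^1*2
Result: alpha > beta

alpha > beta


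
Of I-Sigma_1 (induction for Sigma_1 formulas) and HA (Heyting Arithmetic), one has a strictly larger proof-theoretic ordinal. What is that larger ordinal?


Proof-theoretic ordinal of I-Sigma_1 (induction for Sigma_1 formulas): omega^omega
Proof-theoretic ordinal of HA (Heyting Arithmetic): epsilon_0
Comparing: omega^omega < epsilon_0.
The larger ordinal is epsilon_0 (from HA (Heyting Arithmetic)).

epsilon_0


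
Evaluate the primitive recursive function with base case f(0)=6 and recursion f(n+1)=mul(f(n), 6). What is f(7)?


f(0) = 6
f(1) = mul(f(0), 6) = mul(6, 6) = 36
f(2) = mul(f(1), 6) = mul(36, 6) = 216
f(3) = mul(f(2), 6) = mul(216, 6) = 1296
f(4) = mul(f(3), 6) = mul(1296, 6) = 7776
f(5) = mul(f(4), 6) = mul(7776, 6) = 46656
f(6) = mul(f(5), 6) = mul(46656, 6) = 279936
f(7) = mul(f(6), 6) = mul(279936, 6) = 1679616


1679616


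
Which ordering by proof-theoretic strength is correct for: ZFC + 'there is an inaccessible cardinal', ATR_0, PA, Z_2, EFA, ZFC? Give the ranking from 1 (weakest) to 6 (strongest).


Ordering by consistency strength:
1. EFA
2. PA
3. ATR_0
4. Z_2
5. ZFC
6. ZFC + 'there is an inaccessible cardinal'


ZFC + 'there is an inaccessible cardinal'=6, ATR_0=3, PA=2, Z_2=4, EFA=1, ZFC=5


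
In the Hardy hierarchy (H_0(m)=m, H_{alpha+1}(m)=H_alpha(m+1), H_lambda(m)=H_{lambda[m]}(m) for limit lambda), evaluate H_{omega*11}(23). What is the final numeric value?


H_{omega*11}(23):
For the Hardy hierarchy, H_{omega*k}(n) = 2^k * n.
2^11 = 2048.
2048 * 23 = 47104

47104


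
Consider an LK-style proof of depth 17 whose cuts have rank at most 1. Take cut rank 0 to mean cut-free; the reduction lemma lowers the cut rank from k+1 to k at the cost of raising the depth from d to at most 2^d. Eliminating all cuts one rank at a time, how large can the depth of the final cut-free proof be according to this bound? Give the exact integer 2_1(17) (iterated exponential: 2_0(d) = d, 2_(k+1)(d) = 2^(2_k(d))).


Each rank reduction sends depth d to at most 2^d; cut rank r needs r reductions.
2_0(17) = 17
2_1(17) = 2^17 = 131072
Cut-free depth bound = 131072

131072


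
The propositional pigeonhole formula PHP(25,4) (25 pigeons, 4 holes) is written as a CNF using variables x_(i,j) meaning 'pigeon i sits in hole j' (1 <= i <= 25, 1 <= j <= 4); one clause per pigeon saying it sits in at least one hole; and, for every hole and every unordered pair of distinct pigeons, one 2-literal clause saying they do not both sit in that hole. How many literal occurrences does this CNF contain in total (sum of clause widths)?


PHP(25,4): 25 pigeons, 4 holes, 25*4 = 100 variables.
- pigeon clauses: one per pigeon -> 25 clauses of width 4 -> 100 literals
- hole clauses: 4 holes * C(25,2) = 4 * 300 -> 1200 clauses of width 2 -> 2400 literals
Total literal occurrences = 100 + 2400 = 2500

2500


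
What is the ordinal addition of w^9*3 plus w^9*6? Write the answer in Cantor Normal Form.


Ordinal addition w^9*3 + w^9*6:
Both terms have the same exponent 9.
w^e*c + w^e*d = w^e*(c+d).
Result = w^9*(3+6) = w^9*9

w^9*9


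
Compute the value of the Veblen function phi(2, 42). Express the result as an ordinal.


phi(2, 42):
phi(2, beta) = zeta_beta (the beta-th zeta number, fixed point of epsilon).
phi(2, 42) = zeta_42

zeta_42


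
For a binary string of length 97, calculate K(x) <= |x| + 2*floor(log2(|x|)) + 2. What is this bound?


floor(log2(97)) = 6
2 * 6 = 12
K(x) <= 97 + 12 + 2 = 111

111


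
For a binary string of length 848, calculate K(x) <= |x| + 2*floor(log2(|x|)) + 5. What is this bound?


floor(log2(848)) = 9
2 * 9 = 18
K(x) <= 848 + 18 + 5 = 871

871


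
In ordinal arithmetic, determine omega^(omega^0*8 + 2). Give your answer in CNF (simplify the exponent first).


omega^(omega^0*8 + 2):
omega^0 = 1, so the exponent is 8 + 2 = 10 (finite ordinal addition).
Result = omega^10, already a single CNF term.

omega^10


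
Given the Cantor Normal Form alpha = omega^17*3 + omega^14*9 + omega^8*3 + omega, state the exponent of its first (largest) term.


CNF: omega^17*3 + omega^14*9 + omega^8*3 + omega
The leading term is omega^17*3, which has exponent 17.

17


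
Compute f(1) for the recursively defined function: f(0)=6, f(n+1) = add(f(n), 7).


f(0) = 6
f(1) = add(f(0), 7) = add(6, 7) = 13


13


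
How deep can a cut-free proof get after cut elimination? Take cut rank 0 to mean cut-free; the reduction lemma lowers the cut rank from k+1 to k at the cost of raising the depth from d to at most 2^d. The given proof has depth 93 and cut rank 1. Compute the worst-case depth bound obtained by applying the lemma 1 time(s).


Each rank reduction sends depth d to at most 2^d; cut rank r needs r reductions.
2_0(93) = 93
2_1(93) = 2^93 = 9903520314283042199192993792
Cut-free depth bound = 9903520314283042199192993792

9903520314283042199192993792


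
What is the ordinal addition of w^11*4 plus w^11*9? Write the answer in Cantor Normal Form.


Ordinal addition w^11*4 + w^11*9:
Both terms have the same exponent 11.
w^e*c + w^e*d = w^e*(c+d).
Result = w^11*(4+9) = w^11*13

w^11*13


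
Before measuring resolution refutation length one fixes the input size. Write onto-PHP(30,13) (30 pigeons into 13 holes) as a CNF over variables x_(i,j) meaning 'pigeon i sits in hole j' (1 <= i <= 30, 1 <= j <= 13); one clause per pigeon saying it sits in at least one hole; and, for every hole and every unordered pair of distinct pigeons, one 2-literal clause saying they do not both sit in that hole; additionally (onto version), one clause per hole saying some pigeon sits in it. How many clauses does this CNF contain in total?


onto-PHP(30,13): 30 pigeons, 13 holes, 30*13 = 390 variables.
- pigeon clauses: one per pigeon -> 30 clauses
- hole clauses: 13 holes * C(30,2) = 13 * 435 -> 5655 clauses
- onto clauses: one per hole -> 13 clauses
Total clauses = 30 + 5655 + 13 = 5698

5698


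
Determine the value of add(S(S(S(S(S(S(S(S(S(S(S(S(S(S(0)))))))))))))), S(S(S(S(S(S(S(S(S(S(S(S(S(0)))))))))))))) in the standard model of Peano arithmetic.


add(S^14(0), S^13(0)):
S^14(0) = 14
S^13(0) = 13
14 + 13 = 27

27


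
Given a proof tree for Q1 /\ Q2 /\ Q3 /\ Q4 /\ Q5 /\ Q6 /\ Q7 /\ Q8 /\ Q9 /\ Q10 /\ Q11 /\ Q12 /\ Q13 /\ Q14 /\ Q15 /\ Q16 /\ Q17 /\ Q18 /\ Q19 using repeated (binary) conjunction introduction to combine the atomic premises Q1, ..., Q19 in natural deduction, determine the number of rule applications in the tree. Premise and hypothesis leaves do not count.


The target conjunction has 19 conjuncts, i.e. 18 binary /\ connectives.
Each conjunction-intro joins two pieces, so 19 atoms require 19-1 = 18 applications.
Total inference nodes = 18

18


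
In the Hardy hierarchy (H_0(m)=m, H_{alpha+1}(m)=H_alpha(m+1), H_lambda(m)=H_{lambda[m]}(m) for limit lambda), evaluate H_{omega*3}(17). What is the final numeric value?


H_{omega*3}(17):
For the Hardy hierarchy, H_{omega*k}(n) = 2^k * n.
2^3 = 8.
8 * 17 = 136

136


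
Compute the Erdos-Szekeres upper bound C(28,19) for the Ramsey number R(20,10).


R(20,10) <= C(20+10-2, 20-1) = C(28, 19)
C(28, 19) = 28! / (19! * 9!)
= 6906900

6906900


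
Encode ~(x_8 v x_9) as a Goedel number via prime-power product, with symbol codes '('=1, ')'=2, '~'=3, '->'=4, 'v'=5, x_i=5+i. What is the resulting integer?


Formula: ~(x_8 v x_9)
Symbol codes: [3, 1, 13, 5, 14, 2]
Primes: [2, 3, 5, 7, 11, 13]
p_1^3 = 2^3 = 8
p_2^1 = 3^1 = 3
p_3^13 = 5^13 = 1220703125
p_4^5 = 7^5 = 16807
p_5^14 = 11^14 = 379749833583241
p_6^2 = 13^2 = 169
Product = 31600633932500004530361328125000

31600633932500004530361328125000


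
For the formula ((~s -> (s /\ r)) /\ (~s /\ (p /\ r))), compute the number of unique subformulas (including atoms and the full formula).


Formula: ((~s -> (s /\ r)) /\ (~s /\ (p /\ r)))
Subformulas found:
  1. s
  2. r
  3. p
  4. ~s
  5. (p /\ r)
  6. (s /\ r)
  7. (~s -> (s /\ r))
  8. (~s /\ (p /\ r))
  9. ((~s -> (s /\ r)) /\ (~s /\ (p /\ r)))
Total distinct subformulas = 9

9


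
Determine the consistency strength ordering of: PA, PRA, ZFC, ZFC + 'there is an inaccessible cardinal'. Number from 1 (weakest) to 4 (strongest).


Ordering by consistency strength:
1. PRA
2. PA
3. ZFC
4. ZFC + 'there is an inaccessible cardinal'


PA=2, PRA=1, ZFC=3, ZFC + 'there is an inaccessible cardinal'=4


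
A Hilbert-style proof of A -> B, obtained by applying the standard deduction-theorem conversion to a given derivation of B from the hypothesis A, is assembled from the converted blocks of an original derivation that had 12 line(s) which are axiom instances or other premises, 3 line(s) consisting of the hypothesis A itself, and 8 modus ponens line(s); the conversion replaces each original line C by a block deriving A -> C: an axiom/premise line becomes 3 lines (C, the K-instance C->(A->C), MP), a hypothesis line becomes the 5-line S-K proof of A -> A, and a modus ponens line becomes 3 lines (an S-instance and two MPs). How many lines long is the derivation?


Deduction-theorem conversion, block by block:
- 12 axiom/premise lines -> 3 lines each = 36
- 3 hypothesis lines -> 5 lines each (identity proof A->A) = 15
- 8 MP lines -> 3 lines each (S-instance, MP, MP) = 24
Total = 36 + 15 + 24 = 75 lines.

75


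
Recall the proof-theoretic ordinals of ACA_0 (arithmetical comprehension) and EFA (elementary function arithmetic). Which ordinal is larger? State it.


Proof-theoretic ordinal of ACA_0 (arithmetical comprehension): epsilon_0
Proof-theoretic ordinal of EFA (elementary function arithmetic): omega^3
Comparing: omega^3 < epsilon_0.
The larger ordinal is epsilon_0 (from ACA_0 (arithmetical comprehension)).

epsilon_0


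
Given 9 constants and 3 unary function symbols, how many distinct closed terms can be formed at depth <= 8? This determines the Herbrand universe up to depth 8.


Herbrand terms by depth:
Depth 0: 9 constants
Depth 1: 27 new terms (running total: 36)
Depth 2: 81 new terms (running total: 117)
Depth 3: 243 new terms (running total: 360)
Depth 4: 729 new terms (running total: 1089)
Depth 5: 2187 new terms (running total: 3276)
Depth 6: 6561 new terms (running total: 9837)
Depth 7: 19683 new terms (running total: 29520)
Depth 8: 59049 new terms (running total: 88569)
Total distinct ground terms = 88569

88569


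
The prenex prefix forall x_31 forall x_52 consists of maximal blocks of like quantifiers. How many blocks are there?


Alternations = 0.
Blocks = alternations + 1 = 1

1


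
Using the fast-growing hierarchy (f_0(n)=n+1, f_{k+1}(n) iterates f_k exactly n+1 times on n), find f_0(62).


f_0(62) = 62 + 1 = 63

63


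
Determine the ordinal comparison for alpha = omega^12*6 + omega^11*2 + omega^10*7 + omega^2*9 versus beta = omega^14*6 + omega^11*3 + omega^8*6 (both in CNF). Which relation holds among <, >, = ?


Compare term by term from highest exponent:
alpha = omega^12*6 + omega^11*2 + omega^10*7 + omega^2*9
beta = omega^14*6 + omega^11*3 + omega^8*6
Term 1: alpha has omega^12*6, beta has omega^14*6
Term 2: alpha has omega^11*2, beta has omega^11*3
Term 3: alpha has omega^10*7, beta has omega^8*6
Term 4: alpha has omega^2*9, beta has omega^0*0
Result: alpha < beta

alpha < beta


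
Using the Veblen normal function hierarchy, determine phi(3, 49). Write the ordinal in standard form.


phi(3, 49):
phi(3, beta) = eta_beta (the beta-th eta number, fixed point of zeta).
phi(3, 49) = eta_49

eta_49


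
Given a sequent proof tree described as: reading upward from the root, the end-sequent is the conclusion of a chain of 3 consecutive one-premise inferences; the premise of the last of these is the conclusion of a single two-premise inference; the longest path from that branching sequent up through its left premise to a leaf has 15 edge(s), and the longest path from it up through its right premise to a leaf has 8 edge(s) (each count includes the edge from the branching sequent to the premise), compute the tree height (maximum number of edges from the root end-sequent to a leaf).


Longest path through the left premise: 15 edges (measured from the branching sequent)
Longest path through the right premise: 8 edges
Height of the subtree rooted at the branching sequent: max(15, 8) = 15
The branching sequent sits 3 edges above the root (the chain of one-premise inferences), so height = 15 + 3 = 18

18


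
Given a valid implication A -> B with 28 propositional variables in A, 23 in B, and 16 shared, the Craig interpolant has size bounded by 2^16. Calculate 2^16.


Shared atoms = 16
Craig interpolant size bound = 2^16
= 65536

65536


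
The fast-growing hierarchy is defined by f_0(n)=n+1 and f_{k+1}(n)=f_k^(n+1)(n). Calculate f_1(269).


f_1(269) = f_0^270(269)
f_0 adds 1 each time, applied 270 times.
f_1(269) = 269 + 270 = 539

539


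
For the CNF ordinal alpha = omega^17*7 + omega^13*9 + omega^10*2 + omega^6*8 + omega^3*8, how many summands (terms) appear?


CNF: omega^17*7 + omega^13*9 + omega^10*2 + omega^6*8 + omega^3*8
Count the summands separated by '+':
  term 1: omega^17*7
  term 2: omega^13*9
  term 3: omega^10*2
  term 4: omega^6*8
  term 5: omega^3*8
Total terms = 5

5


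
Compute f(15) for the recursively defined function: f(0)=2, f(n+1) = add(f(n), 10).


f(0) = 2
f(1) = add(f(0), 10) = add(2, 10) = 12
f(2) = add(f(1), 10) = add(12, 10) = 22
f(3) = add(f(2), 10) = add(22, 10) = 32
f(4) = add(f(3), 10) = add(32, 10) = 42
f(5) = add(f(4), 10) = add(42, 10) = 52
f(6) = add(f(5), 10) = add(52, 10) = 62
f(7) = add(f(6), 10) = add(62, 10) = 72
f(8) = add(f(7), 10) = add(72, 10) = 82
f(9) = add(f(8), 10) = add(82, 10) = 92
f(10) = add(f(9), 10) = add(92, 10) = 102
f(11) = add(f(10), 10) = add(102, 10) = 112
f(12) = add(f(11), 10) = add(112, 10) = 122
f(13) = add(f(12), 10) = add(122, 10) = 132
f(14) = add(f(13), 10) = add(132, 10) = 142
f(15) = add(f(14), 10) = add(142, 10) = 152


152


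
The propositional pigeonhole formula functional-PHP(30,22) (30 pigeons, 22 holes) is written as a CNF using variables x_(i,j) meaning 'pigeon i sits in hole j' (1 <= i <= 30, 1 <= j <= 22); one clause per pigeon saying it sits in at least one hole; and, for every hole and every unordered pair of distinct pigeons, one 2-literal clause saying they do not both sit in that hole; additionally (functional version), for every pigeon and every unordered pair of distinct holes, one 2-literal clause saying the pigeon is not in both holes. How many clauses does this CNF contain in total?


functional-PHP(30,22): 30 pigeons, 22 holes, 30*22 = 660 variables.
- pigeon clauses: one per pigeon -> 30 clauses
- hole clauses: 22 holes * C(30,2) = 22 * 435 -> 9570 clauses
- functional clauses: 30 pigeons * C(22,2) = 30 * 231 -> 6930 clauses
Total clauses = 30 + 9570 + 6930 = 16530

16530


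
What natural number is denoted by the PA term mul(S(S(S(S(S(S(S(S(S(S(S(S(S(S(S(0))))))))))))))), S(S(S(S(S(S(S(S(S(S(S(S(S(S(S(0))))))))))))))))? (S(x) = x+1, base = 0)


mul(S^15(0), S^15(0)):
S^15(0) = 15
S^15(0) = 15
15 * 15 = 225

225
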